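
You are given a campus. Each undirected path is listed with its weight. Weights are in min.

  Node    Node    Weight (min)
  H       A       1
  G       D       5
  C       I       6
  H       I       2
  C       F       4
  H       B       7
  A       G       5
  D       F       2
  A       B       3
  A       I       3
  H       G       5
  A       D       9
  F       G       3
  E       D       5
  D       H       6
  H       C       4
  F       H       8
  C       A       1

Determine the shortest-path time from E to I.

Compare a few routes:
E - D - F - C - A - I: 5+2+4+1+3 = 15
E - D - H - I: 5+6+2 = 13
E - D - H - A - I: 5+6+1+3 = 15
E - D - F - C - A - H - I: 5+2+4+1+1+2 = 15
The minimum is 13 min via E - D - H - I.

13 min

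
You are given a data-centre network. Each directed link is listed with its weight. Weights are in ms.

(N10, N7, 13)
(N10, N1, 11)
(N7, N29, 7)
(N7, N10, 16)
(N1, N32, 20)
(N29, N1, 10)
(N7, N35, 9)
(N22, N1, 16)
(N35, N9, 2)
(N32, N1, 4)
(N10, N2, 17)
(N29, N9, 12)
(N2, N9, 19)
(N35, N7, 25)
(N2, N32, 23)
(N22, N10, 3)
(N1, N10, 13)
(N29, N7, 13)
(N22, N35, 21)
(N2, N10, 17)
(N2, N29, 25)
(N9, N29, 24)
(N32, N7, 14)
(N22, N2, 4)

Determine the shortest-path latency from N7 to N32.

37 ms

Settle nodes by increasing distance from N7:
N7: 0
N29: 7  (via N7)
N35: 9  (via N7)
N9: 11  (via N35)
N10: 16  (via N7)
N1: 17  (via N29)
N2: 33  (via N10)
N32: 37  (via N1)
Shortest route: N7–N29–N1–N32 = 37 ms.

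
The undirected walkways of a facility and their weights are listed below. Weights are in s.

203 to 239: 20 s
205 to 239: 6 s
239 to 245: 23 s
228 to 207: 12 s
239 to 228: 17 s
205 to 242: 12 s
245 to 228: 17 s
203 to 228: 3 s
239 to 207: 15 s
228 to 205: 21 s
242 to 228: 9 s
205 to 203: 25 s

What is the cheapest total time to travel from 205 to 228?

21 s

Compare a few routes:
205 - 203 - 228: 25+3 = 28
205 - 239 - 228: 6+17 = 23
205 - 228: 21 = 21
The minimum is 21 s via 205 - 228.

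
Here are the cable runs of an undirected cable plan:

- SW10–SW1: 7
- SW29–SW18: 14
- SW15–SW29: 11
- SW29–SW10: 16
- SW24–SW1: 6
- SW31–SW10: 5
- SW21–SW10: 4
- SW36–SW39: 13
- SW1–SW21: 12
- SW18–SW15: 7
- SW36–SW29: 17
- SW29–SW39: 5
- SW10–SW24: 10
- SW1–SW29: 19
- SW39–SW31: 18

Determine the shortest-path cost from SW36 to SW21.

Running Dijkstra from SW36:
SW36: 0
SW39: 13  (via SW36)
SW29: 17  (via SW36)
SW15: 28  (via SW29)
SW31: 31  (via SW39)
SW18: 31  (via SW29)
SW10: 33  (via SW29)
SW1: 36  (via SW29)
SW21: 37  (via SW10)
Shortest route: SW36–SW29–SW10–SW21 = 37.

37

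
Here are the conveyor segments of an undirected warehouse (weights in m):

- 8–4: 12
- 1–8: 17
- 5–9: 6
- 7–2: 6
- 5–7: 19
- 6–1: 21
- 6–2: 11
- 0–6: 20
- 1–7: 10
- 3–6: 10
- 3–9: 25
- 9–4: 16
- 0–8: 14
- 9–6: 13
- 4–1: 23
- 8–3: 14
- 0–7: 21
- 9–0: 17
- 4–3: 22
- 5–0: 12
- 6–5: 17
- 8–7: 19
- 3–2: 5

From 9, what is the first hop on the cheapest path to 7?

5

Compare a few routes:
9 → 6 → 2 → 7: 13+11+6 = 30
9 → 3 → 2 → 7: 25+5+6 = 36
9 → 5 → 7: 6+19 = 25
9 → 6 → 3 → 2 → 7: 13+10+5+6 = 34
Cheapest is 9 → 5 → 7 at 25 m.
So from 9 the first move is to 5.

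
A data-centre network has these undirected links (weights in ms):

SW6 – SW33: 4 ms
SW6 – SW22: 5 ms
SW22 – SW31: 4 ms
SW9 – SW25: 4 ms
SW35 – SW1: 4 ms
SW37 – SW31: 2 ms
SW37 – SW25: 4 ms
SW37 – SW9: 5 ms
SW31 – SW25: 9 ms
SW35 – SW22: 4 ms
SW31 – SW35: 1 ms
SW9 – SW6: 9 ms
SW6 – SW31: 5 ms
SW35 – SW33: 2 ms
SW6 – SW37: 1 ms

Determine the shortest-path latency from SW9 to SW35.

Enumerating some paths:
SW9 → SW37 → SW31 → SW35: 5+2+1 = 8
SW9 → SW25 → SW37 → SW31 → SW35: 4+4+2+1 = 11
The minimum is 8 ms via SW9 → SW37 → SW31 → SW35.

8 ms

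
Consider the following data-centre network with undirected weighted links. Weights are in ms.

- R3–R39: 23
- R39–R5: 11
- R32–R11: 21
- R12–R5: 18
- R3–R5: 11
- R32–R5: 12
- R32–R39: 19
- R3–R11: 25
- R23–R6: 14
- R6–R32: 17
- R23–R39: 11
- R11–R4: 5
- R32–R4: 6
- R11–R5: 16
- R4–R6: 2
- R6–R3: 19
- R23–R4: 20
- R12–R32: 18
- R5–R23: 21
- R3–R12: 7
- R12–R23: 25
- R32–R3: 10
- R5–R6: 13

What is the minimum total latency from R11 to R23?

Enumerating some paths:
R11 - R5 - R39 - R23: 16+11+11 = 38
R11 - R4 - R6 - R23: 5+2+14 = 21
R11 - R4 - R23: 5+20 = 25
R11 - R5 - R23: 16+21 = 37
Cheapest is R11 - R4 - R6 - R23 at 21 ms.

21 ms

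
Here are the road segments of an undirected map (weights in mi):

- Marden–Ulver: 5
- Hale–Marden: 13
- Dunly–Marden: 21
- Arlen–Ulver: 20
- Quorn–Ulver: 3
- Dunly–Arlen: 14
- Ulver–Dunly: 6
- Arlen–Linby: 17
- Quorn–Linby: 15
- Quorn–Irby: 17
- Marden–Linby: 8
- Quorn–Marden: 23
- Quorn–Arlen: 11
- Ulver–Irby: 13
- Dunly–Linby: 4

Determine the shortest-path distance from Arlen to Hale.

32 mi

Enumerating some paths:
Arlen → Linby → Marden → Hale: 17+8+13 = 38
Arlen → Quorn → Ulver → Marden → Hale: 11+3+5+13 = 32
Cheapest is Arlen → Quorn → Ulver → Marden → Hale at 32 mi.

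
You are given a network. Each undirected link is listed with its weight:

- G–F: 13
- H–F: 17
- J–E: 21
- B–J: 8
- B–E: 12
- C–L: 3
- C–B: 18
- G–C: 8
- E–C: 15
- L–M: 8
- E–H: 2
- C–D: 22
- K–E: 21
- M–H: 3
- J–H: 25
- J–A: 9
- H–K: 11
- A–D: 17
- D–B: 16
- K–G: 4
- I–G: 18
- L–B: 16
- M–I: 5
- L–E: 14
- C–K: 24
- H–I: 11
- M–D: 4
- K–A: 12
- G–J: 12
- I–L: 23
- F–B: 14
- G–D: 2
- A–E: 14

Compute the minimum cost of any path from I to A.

24

Running Dijkstra from I:
I: 0
M: 5  (via I)
H: 8  (via M)
D: 9  (via M)
E: 10  (via H)
G: 11  (via D)
L: 13  (via M)
K: 15  (via G)
C: 16  (via L)
B: 22  (via E)
J: 23  (via G)
A: 24  (via E)
Shortest route: I → M → H → E → A = 24.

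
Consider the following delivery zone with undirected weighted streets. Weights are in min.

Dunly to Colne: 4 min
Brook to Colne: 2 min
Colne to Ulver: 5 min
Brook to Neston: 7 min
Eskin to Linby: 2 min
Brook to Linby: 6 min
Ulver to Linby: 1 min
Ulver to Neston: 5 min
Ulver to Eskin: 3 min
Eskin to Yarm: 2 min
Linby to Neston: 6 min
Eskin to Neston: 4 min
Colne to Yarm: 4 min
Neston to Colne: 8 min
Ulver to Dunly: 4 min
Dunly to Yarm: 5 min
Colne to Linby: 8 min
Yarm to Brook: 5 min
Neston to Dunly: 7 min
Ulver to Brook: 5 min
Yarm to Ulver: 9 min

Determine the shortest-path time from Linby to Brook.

6 min

Settle nodes by increasing distance from Linby:
Linby: 0
Ulver: 1  (via Linby)
Eskin: 2  (via Linby)
Yarm: 4  (via Eskin)
Dunly: 5  (via Ulver)
Brook: 6  (via Linby)
Shortest route: Linby–Brook = 6 min.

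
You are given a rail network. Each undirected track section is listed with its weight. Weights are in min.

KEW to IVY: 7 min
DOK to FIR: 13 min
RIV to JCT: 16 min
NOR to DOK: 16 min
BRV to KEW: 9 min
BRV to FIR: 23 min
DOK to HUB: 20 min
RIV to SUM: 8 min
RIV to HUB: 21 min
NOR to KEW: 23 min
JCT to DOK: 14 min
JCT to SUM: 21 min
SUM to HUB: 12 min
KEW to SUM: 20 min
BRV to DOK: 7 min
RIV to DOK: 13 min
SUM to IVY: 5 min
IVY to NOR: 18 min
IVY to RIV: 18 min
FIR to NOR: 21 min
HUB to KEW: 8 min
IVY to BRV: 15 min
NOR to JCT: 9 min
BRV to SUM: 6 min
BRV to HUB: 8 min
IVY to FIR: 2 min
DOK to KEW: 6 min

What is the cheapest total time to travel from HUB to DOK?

14 min

Enumerating some paths:
HUB–BRV–DOK: 8+7 = 15
HUB–KEW–DOK: 8+6 = 14
HUB–DOK: 20 = 20
The minimum is 14 min via HUB–KEW–DOK.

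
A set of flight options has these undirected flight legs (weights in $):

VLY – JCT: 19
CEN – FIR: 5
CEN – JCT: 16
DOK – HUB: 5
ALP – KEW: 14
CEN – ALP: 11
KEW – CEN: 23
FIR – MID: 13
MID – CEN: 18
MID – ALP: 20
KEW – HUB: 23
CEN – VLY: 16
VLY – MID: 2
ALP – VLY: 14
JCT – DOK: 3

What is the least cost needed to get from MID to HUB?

$29

Shortest distances from MID:
MID: 0
VLY: 2  (via MID)
FIR: 13  (via MID)
ALP: 16  (via VLY)
CEN: 18  (via MID)
JCT: 21  (via VLY)
DOK: 24  (via JCT)
HUB: 29  (via DOK)
Shortest route: MID → VLY → JCT → DOK → HUB = $29.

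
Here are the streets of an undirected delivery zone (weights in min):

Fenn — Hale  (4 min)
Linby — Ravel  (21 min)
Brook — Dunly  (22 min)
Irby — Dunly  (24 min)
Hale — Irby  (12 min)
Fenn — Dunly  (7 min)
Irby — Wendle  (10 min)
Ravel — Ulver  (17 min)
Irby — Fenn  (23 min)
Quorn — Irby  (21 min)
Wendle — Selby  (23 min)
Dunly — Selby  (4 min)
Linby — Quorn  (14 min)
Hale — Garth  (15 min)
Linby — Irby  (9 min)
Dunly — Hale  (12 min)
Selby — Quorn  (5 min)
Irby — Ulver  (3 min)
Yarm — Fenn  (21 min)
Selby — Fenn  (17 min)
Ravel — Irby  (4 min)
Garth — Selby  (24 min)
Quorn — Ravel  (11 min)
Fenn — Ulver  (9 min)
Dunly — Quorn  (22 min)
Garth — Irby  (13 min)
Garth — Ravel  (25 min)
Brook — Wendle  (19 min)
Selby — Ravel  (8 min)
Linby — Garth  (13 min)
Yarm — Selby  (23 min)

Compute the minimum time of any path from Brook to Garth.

Candidate routes:
Brook–Dunly–Hale–Garth: 22+12+15 = 49
Brook–Wendle–Irby–Garth: 19+10+13 = 42
Brook–Dunly–Fenn–Hale–Garth: 22+7+4+15 = 48
Cheapest is Brook–Wendle–Irby–Garth at 42 min.

42 min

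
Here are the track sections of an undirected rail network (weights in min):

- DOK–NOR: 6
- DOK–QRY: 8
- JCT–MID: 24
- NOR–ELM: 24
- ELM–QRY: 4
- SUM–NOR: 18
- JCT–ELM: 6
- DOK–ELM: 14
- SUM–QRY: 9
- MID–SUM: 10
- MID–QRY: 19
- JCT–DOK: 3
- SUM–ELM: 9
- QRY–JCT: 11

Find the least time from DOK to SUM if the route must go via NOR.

Shortest DOK→NOR: DOK–NOR = 6
Shortest NOR→SUM: NOR–SUM = 18
Total via NOR: 6 + 18 = 24 min.

24 min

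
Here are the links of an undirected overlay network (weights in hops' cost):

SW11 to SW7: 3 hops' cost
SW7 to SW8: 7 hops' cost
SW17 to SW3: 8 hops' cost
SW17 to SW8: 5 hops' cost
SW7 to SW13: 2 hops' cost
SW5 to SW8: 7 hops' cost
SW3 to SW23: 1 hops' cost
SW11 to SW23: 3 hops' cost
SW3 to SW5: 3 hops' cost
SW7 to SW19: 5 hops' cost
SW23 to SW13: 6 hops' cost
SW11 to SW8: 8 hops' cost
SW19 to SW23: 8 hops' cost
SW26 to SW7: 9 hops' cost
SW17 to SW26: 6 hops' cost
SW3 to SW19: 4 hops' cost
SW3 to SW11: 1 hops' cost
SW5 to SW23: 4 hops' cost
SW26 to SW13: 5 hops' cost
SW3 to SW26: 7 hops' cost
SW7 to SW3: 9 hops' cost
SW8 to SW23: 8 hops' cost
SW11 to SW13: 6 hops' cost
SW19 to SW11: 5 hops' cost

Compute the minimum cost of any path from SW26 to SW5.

10 hops' cost

Shortest distances from SW26:
SW26: 0
SW13: 5  (via SW26)
SW17: 6  (via SW26)
SW3: 7  (via SW26)
SW7: 7  (via SW13)
SW11: 8  (via SW3)
SW23: 8  (via SW3)
SW5: 10  (via SW3)
Shortest route: SW26 → SW3 → SW5 = 10 hops' cost.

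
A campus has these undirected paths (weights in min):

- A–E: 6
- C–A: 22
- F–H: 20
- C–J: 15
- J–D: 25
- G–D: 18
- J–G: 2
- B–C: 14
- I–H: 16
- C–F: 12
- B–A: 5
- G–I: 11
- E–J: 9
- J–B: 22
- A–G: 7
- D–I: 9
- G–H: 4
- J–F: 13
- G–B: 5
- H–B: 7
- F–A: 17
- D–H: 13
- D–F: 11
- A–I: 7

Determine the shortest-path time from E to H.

15 min

Shortest distances from E:
E: 0
A: 6  (via E)
J: 9  (via E)
B: 11  (via A)
G: 11  (via J)
I: 13  (via A)
H: 15  (via G)
Shortest route: E–J–G–H = 15 min.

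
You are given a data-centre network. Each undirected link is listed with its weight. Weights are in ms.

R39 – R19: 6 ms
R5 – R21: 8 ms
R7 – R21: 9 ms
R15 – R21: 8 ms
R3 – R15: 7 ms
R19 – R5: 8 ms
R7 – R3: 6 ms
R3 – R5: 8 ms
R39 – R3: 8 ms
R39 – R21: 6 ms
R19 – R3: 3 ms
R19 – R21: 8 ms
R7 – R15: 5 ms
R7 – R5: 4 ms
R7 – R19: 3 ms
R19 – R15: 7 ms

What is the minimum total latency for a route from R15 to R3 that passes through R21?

19 ms

Best R15 to R21: R15 → R21 costing 8
Shortest R21→R3: R21 → R19 → R3 = 11
Total via R21: 8 + 11 = 19 ms.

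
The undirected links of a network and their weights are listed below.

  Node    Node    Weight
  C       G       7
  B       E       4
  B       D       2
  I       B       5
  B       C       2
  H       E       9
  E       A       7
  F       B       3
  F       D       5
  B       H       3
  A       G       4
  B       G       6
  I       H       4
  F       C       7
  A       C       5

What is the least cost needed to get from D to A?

Candidate routes:
D–B–C–A: 2+2+5 = 9
D–B–E–A: 2+4+7 = 13
D–B–G–A: 2+6+4 = 12
Cheapest is D–B–C–A at 9.

9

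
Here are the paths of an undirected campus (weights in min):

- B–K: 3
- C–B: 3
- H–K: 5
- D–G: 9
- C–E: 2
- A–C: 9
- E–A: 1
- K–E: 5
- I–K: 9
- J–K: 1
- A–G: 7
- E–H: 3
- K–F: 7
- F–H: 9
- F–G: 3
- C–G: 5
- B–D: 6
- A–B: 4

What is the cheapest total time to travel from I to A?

Compare a few routes:
I - K - B - C - E - A: 9+3+3+2+1 = 18
I - K - E - A: 9+5+1 = 15
I - K - B - A: 9+3+4 = 16
Cheapest is I - K - E - A at 15 min.

15 min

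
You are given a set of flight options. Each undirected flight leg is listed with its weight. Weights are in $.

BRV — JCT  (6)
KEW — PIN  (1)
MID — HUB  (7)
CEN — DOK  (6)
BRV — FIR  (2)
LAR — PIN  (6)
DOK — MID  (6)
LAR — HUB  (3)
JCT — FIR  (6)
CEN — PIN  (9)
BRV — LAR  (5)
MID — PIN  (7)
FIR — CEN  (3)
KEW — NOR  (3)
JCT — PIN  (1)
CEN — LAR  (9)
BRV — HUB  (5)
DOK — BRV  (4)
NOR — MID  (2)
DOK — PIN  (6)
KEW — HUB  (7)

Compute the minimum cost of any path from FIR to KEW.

$8

Compare a few routes:
FIR–JCT–PIN–KEW: 6+1+1 = 8
FIR–CEN–PIN–KEW: 3+9+1 = 13
FIR–BRV–JCT–PIN–KEW: 2+6+1+1 = 10
Cheapest is FIR–JCT–PIN–KEW at $8.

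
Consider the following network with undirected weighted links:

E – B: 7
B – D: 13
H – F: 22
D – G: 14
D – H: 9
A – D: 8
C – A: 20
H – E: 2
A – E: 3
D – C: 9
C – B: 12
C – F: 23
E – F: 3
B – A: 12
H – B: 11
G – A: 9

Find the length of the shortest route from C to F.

Shortest distances from C:
C: 0
D: 9  (via C)
B: 12  (via C)
A: 17  (via D)
H: 18  (via D)
E: 19  (via B)
F: 22  (via E)
Shortest route: C–B–E–F = 22.

22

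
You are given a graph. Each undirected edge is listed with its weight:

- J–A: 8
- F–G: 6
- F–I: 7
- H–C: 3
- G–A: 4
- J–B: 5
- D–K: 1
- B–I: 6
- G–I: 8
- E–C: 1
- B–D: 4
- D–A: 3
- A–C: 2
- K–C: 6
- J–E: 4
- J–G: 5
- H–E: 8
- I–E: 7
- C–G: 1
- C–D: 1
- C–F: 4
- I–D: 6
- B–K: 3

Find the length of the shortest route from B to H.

Candidate routes:
B → K → D → A → C → H: 3+1+3+2+3 = 12
B → D → C → H: 4+1+3 = 8
The minimum is 8 via B → D → C → H.

8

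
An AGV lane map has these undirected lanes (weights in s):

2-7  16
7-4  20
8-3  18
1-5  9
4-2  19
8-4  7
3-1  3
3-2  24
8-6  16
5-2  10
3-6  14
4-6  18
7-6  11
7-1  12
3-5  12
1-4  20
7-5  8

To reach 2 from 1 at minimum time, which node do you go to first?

Candidate routes:
1–5–2: 9+10 = 19
1–3–5–2: 3+12+10 = 25
The minimum is 19 s via 1–5–2.
So from 1 the first move is to 5.

5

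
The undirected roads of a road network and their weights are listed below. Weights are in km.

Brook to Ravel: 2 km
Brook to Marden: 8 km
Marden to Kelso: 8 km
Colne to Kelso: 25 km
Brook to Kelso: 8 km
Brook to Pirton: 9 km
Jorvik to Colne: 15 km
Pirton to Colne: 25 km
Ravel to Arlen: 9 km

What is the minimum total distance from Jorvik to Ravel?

50 km

Candidate routes:
Jorvik - Colne - Kelso - Brook - Ravel: 15+25+8+2 = 50
Jorvik - Colne - Pirton - Brook - Ravel: 15+25+9+2 = 51
Jorvik - Colne - Kelso - Marden - Brook - Ravel: 15+25+8+8+2 = 58
Cheapest is Jorvik - Colne - Kelso - Brook - Ravel at 50 km.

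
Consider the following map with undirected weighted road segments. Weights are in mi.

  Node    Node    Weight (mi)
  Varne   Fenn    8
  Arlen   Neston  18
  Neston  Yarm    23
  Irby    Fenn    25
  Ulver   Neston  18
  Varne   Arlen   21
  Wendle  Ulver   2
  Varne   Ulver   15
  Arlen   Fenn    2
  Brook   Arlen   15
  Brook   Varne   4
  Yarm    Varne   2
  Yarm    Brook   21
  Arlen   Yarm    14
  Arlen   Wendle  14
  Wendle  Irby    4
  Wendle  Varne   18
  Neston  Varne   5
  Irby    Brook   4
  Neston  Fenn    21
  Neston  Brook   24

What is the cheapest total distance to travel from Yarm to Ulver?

16 mi

Running Dijkstra from Yarm:
Yarm: 0
Varne: 2  (via Yarm)
Brook: 6  (via Varne)
Neston: 7  (via Varne)
Fenn: 10  (via Varne)
Irby: 10  (via Brook)
Arlen: 12  (via Fenn)
Wendle: 14  (via Irby)
Ulver: 16  (via Wendle)
Shortest route: Yarm–Varne–Brook–Irby–Wendle–Ulver = 16 mi.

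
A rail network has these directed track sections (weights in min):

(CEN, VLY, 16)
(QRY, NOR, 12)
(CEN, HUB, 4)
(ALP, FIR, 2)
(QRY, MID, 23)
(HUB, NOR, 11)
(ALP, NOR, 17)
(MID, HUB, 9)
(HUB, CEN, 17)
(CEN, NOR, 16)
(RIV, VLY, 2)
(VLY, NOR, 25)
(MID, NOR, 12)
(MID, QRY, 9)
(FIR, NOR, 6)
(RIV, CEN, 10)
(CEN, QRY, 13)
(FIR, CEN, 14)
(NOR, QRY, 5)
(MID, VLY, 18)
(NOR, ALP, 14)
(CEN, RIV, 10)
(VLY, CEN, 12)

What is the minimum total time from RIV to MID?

46 min

Enumerating some paths:
RIV–CEN–HUB–NOR–QRY–MID: 10+4+11+5+23 = 53
RIV–VLY–CEN–QRY–MID: 2+12+13+23 = 50
RIV–CEN–QRY–MID: 10+13+23 = 46
Cheapest is RIV–CEN–QRY–MID at 46 min.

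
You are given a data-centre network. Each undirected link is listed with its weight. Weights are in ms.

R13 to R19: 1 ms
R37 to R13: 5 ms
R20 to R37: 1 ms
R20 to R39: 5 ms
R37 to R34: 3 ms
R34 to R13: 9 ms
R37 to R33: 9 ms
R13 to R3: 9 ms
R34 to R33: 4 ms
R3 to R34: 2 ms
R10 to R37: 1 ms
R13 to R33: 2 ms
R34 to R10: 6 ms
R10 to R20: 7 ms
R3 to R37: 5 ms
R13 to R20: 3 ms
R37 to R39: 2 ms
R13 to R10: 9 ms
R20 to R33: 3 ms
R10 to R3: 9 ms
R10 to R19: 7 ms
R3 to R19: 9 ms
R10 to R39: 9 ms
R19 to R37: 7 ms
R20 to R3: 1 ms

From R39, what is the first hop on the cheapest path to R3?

R37

Enumerating some paths:
R39–R37–R20–R3: 2+1+1 = 4
R39–R37–R3: 2+5 = 7
R39–R37–R34–R3: 2+3+2 = 7
R39–R20–R3: 5+1 = 6
The minimum is 4 ms via R39–R37–R20–R3.
So from R39 the first move is to R37.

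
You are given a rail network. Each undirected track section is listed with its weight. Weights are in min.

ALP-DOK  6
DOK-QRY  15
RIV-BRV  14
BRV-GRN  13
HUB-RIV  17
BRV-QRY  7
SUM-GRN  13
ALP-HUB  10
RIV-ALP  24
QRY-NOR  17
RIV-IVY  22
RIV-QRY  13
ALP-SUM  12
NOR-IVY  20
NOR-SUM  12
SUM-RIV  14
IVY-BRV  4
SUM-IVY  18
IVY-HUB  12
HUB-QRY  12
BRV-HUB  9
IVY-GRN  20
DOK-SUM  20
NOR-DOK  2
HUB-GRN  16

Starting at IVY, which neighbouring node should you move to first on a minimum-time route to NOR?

Candidate routes:
IVY → HUB → ALP → DOK → NOR: 12+10+6+2 = 30
IVY → BRV → QRY → NOR: 4+7+17 = 28
IVY → BRV → QRY → DOK → NOR: 4+7+15+2 = 28
IVY → NOR: 20 = 20
The minimum is 20 min via IVY → NOR.
So from IVY the first move is to NOR.

NOR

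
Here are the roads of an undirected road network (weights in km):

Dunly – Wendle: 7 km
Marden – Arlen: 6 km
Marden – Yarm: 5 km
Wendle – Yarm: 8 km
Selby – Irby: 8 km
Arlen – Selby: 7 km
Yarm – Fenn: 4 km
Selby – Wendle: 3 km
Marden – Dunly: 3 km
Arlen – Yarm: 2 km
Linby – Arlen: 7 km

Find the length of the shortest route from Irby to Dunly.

Settle nodes by increasing distance from Irby:
Irby: 0
Selby: 8  (via Irby)
Wendle: 11  (via Selby)
Arlen: 15  (via Selby)
Yarm: 17  (via Arlen)
Dunly: 18  (via Wendle)
Shortest route: Irby → Selby → Wendle → Dunly = 18 km.

18 km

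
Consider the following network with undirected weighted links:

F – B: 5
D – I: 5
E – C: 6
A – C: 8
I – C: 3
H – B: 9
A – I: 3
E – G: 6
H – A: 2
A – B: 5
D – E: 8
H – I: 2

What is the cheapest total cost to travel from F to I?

13

Compare a few routes:
F → B → A → H → I: 5+5+2+2 = 14
F → B → A → I: 5+5+3 = 13
The minimum is 13 via F → B → A → I.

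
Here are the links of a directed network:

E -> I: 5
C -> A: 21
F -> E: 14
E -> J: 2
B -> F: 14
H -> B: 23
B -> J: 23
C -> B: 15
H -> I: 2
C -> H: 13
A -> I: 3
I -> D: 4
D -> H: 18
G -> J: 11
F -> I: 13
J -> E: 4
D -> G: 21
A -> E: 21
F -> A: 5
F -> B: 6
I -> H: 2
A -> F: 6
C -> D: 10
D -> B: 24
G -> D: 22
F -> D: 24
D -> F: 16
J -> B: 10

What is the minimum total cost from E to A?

Enumerating some paths:
E → I → D → F → A: 5+4+16+5 = 30
E → J → B → F → A: 2+10+14+5 = 31
The minimum is 30 via E → I → D → F → A.

30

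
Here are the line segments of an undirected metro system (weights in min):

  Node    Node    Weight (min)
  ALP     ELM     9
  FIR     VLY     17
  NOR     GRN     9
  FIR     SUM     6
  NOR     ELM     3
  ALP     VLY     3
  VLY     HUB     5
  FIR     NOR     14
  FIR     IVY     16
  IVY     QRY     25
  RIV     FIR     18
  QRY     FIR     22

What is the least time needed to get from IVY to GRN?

39 min

Shortest distances from IVY:
IVY: 0
FIR: 16  (via IVY)
SUM: 22  (via FIR)
QRY: 25  (via IVY)
NOR: 30  (via FIR)
ELM: 33  (via NOR)
VLY: 33  (via FIR)
RIV: 34  (via FIR)
ALP: 36  (via VLY)
HUB: 38  (via VLY)
GRN: 39  (via NOR)
Shortest route: IVY–FIR–NOR–GRN = 39 min.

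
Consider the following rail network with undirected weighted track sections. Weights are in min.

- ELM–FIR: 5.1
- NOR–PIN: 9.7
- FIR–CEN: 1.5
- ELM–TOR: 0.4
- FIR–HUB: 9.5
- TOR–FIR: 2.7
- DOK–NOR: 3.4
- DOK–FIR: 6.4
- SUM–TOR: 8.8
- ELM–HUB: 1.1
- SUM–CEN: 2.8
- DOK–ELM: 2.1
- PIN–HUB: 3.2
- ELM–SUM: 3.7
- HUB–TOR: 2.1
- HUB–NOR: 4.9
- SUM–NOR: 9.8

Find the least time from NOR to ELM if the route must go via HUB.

6 min

Shortest NOR→HUB: NOR → HUB = 4.9
Shortest HUB→ELM: HUB → ELM = 1.1
Total via HUB: 4.9 + 1.1 = 6 min.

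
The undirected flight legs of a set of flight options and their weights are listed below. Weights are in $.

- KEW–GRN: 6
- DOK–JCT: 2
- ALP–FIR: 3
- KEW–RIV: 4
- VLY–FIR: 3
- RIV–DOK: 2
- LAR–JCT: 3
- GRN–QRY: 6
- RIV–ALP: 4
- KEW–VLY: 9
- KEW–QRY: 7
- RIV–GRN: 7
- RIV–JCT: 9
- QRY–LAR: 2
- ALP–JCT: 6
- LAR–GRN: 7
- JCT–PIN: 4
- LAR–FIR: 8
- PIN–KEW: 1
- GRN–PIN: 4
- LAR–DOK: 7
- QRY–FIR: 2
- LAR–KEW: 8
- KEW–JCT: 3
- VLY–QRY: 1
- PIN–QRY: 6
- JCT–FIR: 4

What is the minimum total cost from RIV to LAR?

Candidate routes:
RIV–DOK–LAR: 2+7 = 9
RIV–KEW–JCT–LAR: 4+3+3 = 10
RIV–DOK–JCT–LAR: 2+2+3 = 7
RIV–ALP–FIR–QRY–LAR: 4+3+2+2 = 11
Cheapest is RIV–DOK–JCT–LAR at $7.

$7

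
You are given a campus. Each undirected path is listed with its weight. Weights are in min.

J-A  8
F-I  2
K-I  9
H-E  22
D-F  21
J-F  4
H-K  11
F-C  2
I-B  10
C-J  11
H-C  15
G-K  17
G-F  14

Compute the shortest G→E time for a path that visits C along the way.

Best G to C: G–F–C costing 16
Best C to E: C–H–E costing 37
Total via C: 16 + 37 = 53 min.

53 min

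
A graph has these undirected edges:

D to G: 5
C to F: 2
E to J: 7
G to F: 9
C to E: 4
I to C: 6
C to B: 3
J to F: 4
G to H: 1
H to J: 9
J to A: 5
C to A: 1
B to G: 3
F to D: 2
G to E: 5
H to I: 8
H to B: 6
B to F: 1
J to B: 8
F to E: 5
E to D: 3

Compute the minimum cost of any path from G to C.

6

Candidate routes:
G–B–C: 3+3 = 6
G–E–C: 5+4 = 9
G–D–F–C: 5+2+2 = 9
G–H–B–C: 1+6+3 = 10
The minimum is 6 via G–B–C.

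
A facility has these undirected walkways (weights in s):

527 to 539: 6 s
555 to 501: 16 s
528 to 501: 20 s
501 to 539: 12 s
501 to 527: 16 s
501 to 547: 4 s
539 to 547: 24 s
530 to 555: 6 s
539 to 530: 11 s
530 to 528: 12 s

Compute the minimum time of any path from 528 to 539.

Running Dijkstra from 528:
528: 0
530: 12  (via 528)
555: 18  (via 530)
501: 20  (via 528)
539: 23  (via 530)
Shortest route: 528 → 530 → 539 = 23 s.

23 s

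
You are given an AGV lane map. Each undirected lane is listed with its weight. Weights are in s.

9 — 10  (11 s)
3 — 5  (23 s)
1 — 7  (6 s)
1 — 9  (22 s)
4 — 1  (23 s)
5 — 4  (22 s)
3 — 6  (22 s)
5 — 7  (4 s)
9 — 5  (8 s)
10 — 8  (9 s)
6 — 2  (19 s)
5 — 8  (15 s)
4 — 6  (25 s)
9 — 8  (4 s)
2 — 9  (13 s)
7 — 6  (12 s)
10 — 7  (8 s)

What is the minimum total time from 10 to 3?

35 s

Compare a few routes:
10 → 7 → 6 → 3: 8+12+22 = 42
10 → 9 → 5 → 3: 11+8+23 = 42
10 → 7 → 5 → 3: 8+4+23 = 35
10 → 8 → 9 → 5 → 3: 9+4+8+23 = 44
The minimum is 35 s via 10 → 7 → 5 → 3.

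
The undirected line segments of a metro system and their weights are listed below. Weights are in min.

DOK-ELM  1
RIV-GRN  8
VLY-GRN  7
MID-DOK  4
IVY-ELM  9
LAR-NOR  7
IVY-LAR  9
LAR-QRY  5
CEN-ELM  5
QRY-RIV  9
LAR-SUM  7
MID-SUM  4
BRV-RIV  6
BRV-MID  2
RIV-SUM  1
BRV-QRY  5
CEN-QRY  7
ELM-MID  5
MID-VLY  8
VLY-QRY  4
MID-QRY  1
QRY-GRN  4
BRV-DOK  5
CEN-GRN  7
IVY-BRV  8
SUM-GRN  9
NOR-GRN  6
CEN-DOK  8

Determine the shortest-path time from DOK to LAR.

10 min

Compare a few routes:
DOK → BRV → QRY → LAR: 5+5+5 = 15
DOK → MID → QRY → LAR: 4+1+5 = 10
DOK → ELM → MID → QRY → LAR: 1+5+1+5 = 12
DOK → BRV → MID → QRY → LAR: 5+2+1+5 = 13
The minimum is 10 min via DOK → MID → QRY → LAR.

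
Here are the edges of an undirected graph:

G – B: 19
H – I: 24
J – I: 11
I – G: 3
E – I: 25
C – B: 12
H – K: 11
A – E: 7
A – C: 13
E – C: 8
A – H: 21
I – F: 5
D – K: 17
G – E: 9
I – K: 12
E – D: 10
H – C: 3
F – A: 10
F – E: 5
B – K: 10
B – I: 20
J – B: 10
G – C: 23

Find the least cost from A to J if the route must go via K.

Best A to K: A–F–I–K costing 27
Best K to J: K–B–J costing 20
Total via K: 27 + 20 = 47.

47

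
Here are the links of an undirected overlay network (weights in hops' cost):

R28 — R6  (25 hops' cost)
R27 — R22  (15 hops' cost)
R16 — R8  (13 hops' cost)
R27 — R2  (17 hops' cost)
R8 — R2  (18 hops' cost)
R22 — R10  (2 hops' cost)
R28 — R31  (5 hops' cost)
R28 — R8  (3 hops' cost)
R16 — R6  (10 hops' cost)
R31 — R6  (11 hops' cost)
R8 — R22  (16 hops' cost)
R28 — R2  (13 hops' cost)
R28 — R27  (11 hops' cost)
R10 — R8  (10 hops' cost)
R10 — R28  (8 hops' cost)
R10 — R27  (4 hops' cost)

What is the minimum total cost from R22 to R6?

26 hops' cost

Settle nodes by increasing distance from R22:
R22: 0
R10: 2  (via R22)
R27: 6  (via R10)
R28: 10  (via R10)
R8: 12  (via R10)
R31: 15  (via R28)
R2: 23  (via R27)
R16: 25  (via R8)
R6: 26  (via R31)
Shortest route: R22 → R10 → R28 → R31 → R6 = 26 hops' cost.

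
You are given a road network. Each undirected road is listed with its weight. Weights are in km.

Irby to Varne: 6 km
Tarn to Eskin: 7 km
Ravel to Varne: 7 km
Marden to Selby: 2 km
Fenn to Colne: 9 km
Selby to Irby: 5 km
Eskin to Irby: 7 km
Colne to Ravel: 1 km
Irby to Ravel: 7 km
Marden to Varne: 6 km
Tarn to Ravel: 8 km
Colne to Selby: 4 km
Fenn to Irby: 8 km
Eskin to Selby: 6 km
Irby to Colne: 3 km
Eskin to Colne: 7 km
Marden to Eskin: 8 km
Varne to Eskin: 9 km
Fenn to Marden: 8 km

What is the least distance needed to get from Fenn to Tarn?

Running Dijkstra from Fenn:
Fenn: 0
Marden: 8  (via Fenn)
Irby: 8  (via Fenn)
Colne: 9  (via Fenn)
Ravel: 10  (via Colne)
Selby: 10  (via Marden)
Varne: 14  (via Marden)
Eskin: 15  (via Irby)
Tarn: 18  (via Ravel)
Shortest route: Fenn–Colne–Ravel–Tarn = 18 km.

18 km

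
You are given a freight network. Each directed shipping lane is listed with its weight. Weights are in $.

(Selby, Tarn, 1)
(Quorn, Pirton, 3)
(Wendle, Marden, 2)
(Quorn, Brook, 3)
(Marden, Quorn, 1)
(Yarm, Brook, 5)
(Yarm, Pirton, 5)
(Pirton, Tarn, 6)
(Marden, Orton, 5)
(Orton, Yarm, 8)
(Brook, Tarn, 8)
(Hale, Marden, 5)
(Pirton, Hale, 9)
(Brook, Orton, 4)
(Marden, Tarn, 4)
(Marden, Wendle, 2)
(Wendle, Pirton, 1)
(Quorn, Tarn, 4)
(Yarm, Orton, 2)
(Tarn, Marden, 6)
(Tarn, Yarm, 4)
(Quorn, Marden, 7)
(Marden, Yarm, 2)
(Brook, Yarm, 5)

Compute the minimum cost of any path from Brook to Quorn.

$15

Enumerating some paths:
Brook - Yarm - Pirton - Tarn - Marden - Quorn: 5+5+6+6+1 = 23
Brook - Tarn - Marden - Quorn: 8+6+1 = 15
Cheapest is Brook - Tarn - Marden - Quorn at $15.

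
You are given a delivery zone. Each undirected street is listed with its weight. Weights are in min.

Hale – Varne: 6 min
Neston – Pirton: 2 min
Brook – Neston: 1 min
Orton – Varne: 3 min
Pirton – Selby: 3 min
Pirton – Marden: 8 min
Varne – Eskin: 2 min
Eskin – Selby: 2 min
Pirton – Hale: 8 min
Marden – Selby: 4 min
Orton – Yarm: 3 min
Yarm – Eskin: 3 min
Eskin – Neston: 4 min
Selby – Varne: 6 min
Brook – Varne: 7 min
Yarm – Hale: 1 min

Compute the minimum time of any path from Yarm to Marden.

9 min

Running Dijkstra from Yarm:
Yarm: 0
Hale: 1  (via Yarm)
Orton: 3  (via Yarm)
Eskin: 3  (via Yarm)
Varne: 5  (via Eskin)
Selby: 5  (via Eskin)
Neston: 7  (via Eskin)
Pirton: 8  (via Selby)
Brook: 8  (via Neston)
Marden: 9  (via Selby)
Shortest route: Yarm → Eskin → Selby → Marden = 9 min.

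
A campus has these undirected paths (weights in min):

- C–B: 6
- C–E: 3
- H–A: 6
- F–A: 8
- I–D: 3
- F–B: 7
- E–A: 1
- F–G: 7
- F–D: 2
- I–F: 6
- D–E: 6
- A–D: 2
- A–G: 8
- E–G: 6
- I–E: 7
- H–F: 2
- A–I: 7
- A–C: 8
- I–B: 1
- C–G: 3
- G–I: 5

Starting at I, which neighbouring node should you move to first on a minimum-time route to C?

B

Compare a few routes:
I - B - C: 1+6 = 7
I - G - C: 5+3 = 8
The minimum is 7 min via I - B - C.
So from I the first move is to B.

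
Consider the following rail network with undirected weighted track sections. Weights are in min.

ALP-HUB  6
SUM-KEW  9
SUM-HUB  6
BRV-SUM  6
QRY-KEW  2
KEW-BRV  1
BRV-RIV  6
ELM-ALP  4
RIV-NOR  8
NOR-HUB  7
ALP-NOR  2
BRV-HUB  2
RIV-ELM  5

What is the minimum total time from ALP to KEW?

Running Dijkstra from ALP:
ALP: 0
NOR: 2  (via ALP)
ELM: 4  (via ALP)
HUB: 6  (via ALP)
BRV: 8  (via HUB)
KEW: 9  (via BRV)
Shortest route: ALP–HUB–BRV–KEW = 9 min.

9 min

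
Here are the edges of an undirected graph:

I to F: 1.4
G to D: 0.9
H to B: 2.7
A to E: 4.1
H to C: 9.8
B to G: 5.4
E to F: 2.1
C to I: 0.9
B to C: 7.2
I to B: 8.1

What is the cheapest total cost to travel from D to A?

22

Running Dijkstra from D:
D: 0
G: 0.9  (via D)
B: 6.3  (via G)
H: 9  (via B)
C: 13.5  (via B)
I: 14.4  (via B)
F: 15.8  (via I)
E: 17.9  (via F)
A: 22  (via E)
Shortest route: D–G–B–I–F–E–A = 22.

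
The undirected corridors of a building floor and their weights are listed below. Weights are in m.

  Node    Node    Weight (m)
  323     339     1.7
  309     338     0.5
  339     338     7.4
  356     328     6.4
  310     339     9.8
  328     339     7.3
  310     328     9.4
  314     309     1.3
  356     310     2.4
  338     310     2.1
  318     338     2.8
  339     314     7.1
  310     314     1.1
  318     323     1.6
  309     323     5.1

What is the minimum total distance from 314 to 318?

Compare a few routes:
314 - 310 - 338 - 318: 1.1+2.1+2.8 = 6
314 - 309 - 338 - 318: 1.3+0.5+2.8 = 4.6
Cheapest is 314 - 309 - 338 - 318 at 4.6 m.

4.6 m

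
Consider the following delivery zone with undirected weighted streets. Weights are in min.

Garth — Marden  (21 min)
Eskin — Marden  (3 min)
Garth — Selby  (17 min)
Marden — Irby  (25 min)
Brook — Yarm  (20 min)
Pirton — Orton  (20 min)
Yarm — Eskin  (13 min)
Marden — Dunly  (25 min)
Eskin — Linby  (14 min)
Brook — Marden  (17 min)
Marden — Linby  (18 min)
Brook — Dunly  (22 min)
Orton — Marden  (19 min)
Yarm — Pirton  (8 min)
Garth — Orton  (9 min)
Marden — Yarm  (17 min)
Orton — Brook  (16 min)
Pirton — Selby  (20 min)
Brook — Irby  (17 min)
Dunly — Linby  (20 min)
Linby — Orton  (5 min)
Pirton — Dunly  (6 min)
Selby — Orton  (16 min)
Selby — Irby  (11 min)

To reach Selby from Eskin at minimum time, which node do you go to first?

Linby

Enumerating some paths:
Eskin–Linby–Orton–Selby: 14+5+16 = 35
Eskin–Marden–Irby–Selby: 3+25+11 = 39
Eskin–Marden–Orton–Selby: 3+19+16 = 38
The minimum is 35 min via Eskin–Linby–Orton–Selby.
So from Eskin the first move is to Linby.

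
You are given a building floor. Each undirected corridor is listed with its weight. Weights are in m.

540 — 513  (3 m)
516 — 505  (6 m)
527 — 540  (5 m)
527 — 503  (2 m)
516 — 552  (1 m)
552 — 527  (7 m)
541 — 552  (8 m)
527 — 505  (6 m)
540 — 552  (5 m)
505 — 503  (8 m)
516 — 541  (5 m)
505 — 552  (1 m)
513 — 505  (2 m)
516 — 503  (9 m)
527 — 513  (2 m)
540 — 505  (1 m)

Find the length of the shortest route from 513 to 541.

9 m

Shortest distances from 513:
513: 0
527: 2  (via 513)
505: 2  (via 513)
540: 3  (via 513)
552: 3  (via 505)
503: 4  (via 527)
516: 4  (via 552)
541: 9  (via 516)
Shortest route: 513 → 505 → 552 → 516 → 541 = 9 m.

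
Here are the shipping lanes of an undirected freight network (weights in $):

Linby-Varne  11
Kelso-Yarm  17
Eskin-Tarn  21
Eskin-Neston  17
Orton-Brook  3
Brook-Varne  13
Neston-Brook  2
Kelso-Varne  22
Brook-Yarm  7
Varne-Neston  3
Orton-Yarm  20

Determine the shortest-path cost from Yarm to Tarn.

Running Dijkstra from Yarm:
Yarm: 0
Brook: 7  (via Yarm)
Neston: 9  (via Brook)
Orton: 10  (via Brook)
Varne: 12  (via Neston)
Kelso: 17  (via Yarm)
Linby: 23  (via Varne)
Eskin: 26  (via Neston)
Tarn: 47  (via Eskin)
Shortest route: Yarm–Brook–Neston–Eskin–Tarn = $47.

$47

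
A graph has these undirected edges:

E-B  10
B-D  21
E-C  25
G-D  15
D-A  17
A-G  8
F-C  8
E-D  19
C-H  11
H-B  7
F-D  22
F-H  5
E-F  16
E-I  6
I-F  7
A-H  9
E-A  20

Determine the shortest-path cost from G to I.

Candidate routes:
G–A–H–F–I: 8+9+5+7 = 29
G–A–E–I: 8+20+6 = 34
The minimum is 29 via G–A–H–F–I.

29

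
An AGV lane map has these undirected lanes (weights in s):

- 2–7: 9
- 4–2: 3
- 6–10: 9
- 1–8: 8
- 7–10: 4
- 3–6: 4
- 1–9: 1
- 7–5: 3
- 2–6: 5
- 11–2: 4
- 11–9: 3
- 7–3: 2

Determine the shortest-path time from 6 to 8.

Enumerating some paths:
6–3–7–2–11–9–1–8: 4+2+9+4+3+1+8 = 31
6–2–11–9–1–8: 5+4+3+1+8 = 21
The minimum is 21 s via 6–2–11–9–1–8.

21 s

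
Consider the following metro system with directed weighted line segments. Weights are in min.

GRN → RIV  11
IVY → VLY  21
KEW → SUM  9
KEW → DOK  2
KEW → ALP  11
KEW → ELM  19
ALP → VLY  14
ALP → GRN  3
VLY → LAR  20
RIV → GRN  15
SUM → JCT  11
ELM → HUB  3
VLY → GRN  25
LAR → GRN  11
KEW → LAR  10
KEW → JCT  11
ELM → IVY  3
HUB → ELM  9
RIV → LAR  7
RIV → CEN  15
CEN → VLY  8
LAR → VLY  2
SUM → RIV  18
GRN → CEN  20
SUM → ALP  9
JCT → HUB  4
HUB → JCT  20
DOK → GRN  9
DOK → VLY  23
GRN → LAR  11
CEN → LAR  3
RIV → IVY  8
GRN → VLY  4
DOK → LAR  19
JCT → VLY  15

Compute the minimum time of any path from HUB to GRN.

58 min

Settle nodes by increasing distance from HUB:
HUB: 0
ELM: 9  (via HUB)
IVY: 12  (via ELM)
JCT: 20  (via HUB)
VLY: 33  (via IVY)
LAR: 53  (via VLY)
GRN: 58  (via VLY)
Shortest route: HUB–ELM–IVY–VLY–GRN = 58 min.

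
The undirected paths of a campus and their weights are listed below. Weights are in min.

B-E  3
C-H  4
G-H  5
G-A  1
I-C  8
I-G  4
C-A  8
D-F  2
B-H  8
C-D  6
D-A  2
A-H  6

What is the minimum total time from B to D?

16 min

Settle nodes by increasing distance from B:
B: 0
E: 3  (via B)
H: 8  (via B)
C: 12  (via H)
G: 13  (via H)
A: 14  (via H)
D: 16  (via A)
Shortest route: B → H → A → D = 16 min.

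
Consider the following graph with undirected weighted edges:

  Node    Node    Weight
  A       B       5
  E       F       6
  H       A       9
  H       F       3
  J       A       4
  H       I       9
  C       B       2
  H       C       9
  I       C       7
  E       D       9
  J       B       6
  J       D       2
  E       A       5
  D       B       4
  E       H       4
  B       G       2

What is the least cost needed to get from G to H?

Candidate routes:
G - B - A - H: 2+5+9 = 16
G - B - C - H: 2+2+9 = 13
G - B - A - E - H: 2+5+5+4 = 16
The minimum is 13 via G - B - C - H.

13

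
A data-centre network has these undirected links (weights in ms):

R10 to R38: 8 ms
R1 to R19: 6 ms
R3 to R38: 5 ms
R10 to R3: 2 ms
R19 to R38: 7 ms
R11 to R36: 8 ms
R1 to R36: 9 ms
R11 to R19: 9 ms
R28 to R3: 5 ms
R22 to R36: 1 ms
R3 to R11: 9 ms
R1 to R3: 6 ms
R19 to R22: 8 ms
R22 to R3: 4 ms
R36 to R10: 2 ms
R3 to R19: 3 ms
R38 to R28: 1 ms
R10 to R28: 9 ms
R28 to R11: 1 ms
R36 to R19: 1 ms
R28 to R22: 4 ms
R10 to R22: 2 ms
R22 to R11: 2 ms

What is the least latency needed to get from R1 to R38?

Candidate routes:
R1 → R19 → R36 → R22 → R11 → R28 → R38: 6+1+1+2+1+1 = 12
R1 → R19 → R38: 6+7 = 13
R1 → R3 → R38: 6+5 = 11
R1 → R3 → R28 → R38: 6+5+1 = 12
Cheapest is R1 → R3 → R38 at 11 ms.

11 ms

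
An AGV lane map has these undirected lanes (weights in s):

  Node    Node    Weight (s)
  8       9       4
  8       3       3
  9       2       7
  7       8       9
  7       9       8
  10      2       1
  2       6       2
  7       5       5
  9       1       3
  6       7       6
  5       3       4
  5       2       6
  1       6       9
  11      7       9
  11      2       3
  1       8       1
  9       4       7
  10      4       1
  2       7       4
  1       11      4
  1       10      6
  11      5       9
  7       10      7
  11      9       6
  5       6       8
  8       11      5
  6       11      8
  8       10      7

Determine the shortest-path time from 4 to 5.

Enumerating some paths:
4 - 10 - 2 - 7 - 5: 1+1+4+5 = 11
4 - 10 - 2 - 5: 1+1+6 = 8
The minimum is 8 s via 4 - 10 - 2 - 5.

8 s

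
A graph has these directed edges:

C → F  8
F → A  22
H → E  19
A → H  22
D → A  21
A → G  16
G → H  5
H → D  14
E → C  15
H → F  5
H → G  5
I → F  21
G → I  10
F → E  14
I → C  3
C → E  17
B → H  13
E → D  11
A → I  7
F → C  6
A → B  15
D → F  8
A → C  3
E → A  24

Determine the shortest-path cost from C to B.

Compare a few routes:
C - F - A - B: 8+22+15 = 45
C - E - A - B: 17+24+15 = 56
Cheapest is C - F - A - B at 45.

45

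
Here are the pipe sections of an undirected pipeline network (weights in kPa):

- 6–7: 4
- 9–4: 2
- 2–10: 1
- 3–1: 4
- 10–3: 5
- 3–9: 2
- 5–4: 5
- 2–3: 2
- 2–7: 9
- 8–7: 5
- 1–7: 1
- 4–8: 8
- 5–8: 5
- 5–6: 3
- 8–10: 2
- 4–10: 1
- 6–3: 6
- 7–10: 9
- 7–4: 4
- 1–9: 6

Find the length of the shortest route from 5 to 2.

7 kPa

Compare a few routes:
5 → 4 → 10 → 2: 5+1+1 = 7
5 → 6 → 3 → 2: 3+6+2 = 11
5 → 8 → 10 → 2: 5+2+1 = 8
5 → 4 → 9 → 3 → 2: 5+2+2+2 = 11
Cheapest is 5 → 4 → 10 → 2 at 7 kPa.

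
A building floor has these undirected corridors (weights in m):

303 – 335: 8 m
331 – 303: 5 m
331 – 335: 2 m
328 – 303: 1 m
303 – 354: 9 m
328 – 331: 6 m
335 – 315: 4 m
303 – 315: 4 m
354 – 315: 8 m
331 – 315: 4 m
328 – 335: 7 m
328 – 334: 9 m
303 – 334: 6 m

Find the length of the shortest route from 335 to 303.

Candidate routes:
335 → 328 → 303: 7+1 = 8
335 → 331 → 303: 2+5 = 7
The minimum is 7 m via 335 → 331 → 303.

7 m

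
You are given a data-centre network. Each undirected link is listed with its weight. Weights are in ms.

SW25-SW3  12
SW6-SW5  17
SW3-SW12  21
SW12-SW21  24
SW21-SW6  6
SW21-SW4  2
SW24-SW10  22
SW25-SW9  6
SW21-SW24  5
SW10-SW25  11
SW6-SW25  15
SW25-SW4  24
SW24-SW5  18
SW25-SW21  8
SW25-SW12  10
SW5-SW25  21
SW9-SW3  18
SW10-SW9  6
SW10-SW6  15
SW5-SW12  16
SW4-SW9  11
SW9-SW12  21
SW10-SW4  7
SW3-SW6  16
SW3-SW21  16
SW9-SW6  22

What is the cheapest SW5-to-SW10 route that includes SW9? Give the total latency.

Shortest SW5→SW9: SW5 → SW25 → SW9 = 27
Shortest SW9→SW10: SW9 → SW10 = 6
Total via SW9: 27 + 6 = 33 ms.

33 ms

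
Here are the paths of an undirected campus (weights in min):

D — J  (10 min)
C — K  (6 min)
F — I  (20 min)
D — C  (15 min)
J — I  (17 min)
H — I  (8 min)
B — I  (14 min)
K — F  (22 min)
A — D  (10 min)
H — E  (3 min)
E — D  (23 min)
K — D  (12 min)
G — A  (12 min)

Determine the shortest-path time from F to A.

44 min

Enumerating some paths:
F–K–D–A: 22+12+10 = 44
F–K–C–D–A: 22+6+15+10 = 53
The minimum is 44 min via F–K–D–A.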